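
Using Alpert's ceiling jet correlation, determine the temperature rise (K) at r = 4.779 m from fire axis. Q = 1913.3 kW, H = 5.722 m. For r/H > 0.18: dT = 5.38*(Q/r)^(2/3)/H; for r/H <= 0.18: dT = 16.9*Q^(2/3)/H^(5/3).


r/H = 4.779 / 5.722 = 0.83520
r/H > 0.18, so dT = 5.38*(Q/r)^(2/3)/H
Q/r = 400.36
(Q/r)^(2/3) = 54.321
dT = 5.38 * 54.321 / 5.722 = 51.074 K

51.074 K


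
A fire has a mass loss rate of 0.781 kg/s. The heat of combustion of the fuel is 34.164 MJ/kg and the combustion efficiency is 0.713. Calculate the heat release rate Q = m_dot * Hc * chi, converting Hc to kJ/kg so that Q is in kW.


Hc = 34.164 MJ/kg = 34.164 * 1000 kJ/kg = 34164 kJ/kg
Q = 0.781 kg/s * 34164 kJ/kg * 0.713 = 19024 kW

19024 kW


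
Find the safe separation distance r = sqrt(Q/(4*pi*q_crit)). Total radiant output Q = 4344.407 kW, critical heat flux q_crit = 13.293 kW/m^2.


4*pi*q_crit = 167.04
Q/(4*pi*q_crit) = 26.007
r = sqrt(26.007) = 5.0997 m

5.0997 m


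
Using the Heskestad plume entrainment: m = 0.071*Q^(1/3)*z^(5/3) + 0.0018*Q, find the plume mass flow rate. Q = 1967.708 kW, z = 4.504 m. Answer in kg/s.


Q^(1/3) = 12.531
z^(5/3) = 12.284
First term = 0.071 * 12.531 * 12.284 = 10.929
Second term = 0.0018 * 1967.708 = 3.5419
m = 14.471 kg/s

14.471 kg/s


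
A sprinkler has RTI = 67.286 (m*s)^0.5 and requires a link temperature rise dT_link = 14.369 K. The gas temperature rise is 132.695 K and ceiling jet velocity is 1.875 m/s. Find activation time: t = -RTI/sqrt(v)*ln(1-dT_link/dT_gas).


dT_link/dT_gas = 0.10829
ln(1 - 0.10829) = -0.11461
t = -67.286 / sqrt(1.875) * -0.11461 = 5.6318 s

5.6318 s


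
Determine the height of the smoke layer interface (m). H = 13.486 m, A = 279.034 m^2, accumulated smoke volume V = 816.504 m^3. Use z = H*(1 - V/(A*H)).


V/(A*H) = 0.21698
1 - 0.21698 = 0.78302
z = 13.486 * 0.78302 = 10.560 m

10.560 m


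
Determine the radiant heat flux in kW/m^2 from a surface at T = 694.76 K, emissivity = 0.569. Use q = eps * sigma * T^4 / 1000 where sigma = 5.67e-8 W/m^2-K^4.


T^4 = 2.3299e+11
q = 0.569 * 5.67e-8 * 2.3299e+11 / 1000 = 7.5168 kW/m^2

7.5168 kW/m^2


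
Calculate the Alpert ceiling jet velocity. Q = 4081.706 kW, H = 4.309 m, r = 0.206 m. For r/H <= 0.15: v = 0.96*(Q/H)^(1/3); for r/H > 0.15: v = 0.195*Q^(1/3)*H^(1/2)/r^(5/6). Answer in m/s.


r/H = 0.206 / 4.309 = 0.047807
r/H <= 0.15, so v = 0.96*(Q/H)^(1/3)
Q/H = 947.25
(Q/H)^(1/3) = 9.8210
v = 0.96 * 9.8210 = 9.4281 m/s

9.4281 m/s


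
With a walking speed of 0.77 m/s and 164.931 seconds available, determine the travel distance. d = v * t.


d = 0.77 * 164.931 = 127.00 m

127.00 m


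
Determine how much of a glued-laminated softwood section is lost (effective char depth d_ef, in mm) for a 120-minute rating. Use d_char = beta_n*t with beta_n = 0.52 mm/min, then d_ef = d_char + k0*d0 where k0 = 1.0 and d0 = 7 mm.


d_char = 0.52 * 120 = 62.4 mm
d_ef = 62.4 + 1.0*7 = 69.4 mm

69.4 mm


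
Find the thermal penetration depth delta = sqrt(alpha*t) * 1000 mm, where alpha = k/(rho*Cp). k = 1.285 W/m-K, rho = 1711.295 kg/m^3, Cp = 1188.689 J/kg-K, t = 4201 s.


alpha = 1.285 / (1711.295 * 1188.689) = 6.3170e-07 m^2/s
alpha * t = 0.0026538
delta = sqrt(0.0026538) * 1000 = 51.515 mm

51.515 mm


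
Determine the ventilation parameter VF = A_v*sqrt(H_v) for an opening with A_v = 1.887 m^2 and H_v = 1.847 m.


sqrt(H_v) = 1.3590
VF = 1.887 * 1.3590 = 2.5645 m^(5/2)

2.5645 m^(5/2)


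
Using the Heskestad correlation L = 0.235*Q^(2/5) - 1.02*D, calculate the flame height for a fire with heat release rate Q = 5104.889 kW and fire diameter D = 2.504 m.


Q^(2/5) = 30.422
0.235 * Q^(2/5) = 7.1493
1.02 * D = 2.5541
L = 4.5952 m

4.5952 m


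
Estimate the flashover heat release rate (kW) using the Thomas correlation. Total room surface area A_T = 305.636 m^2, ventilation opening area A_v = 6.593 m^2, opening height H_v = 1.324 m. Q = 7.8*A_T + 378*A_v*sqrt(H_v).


7.8*A_T = 2384.0
sqrt(H_v) = 1.1507
378*A_v*sqrt(H_v) = 2867.6
Q = 2384.0 + 2867.6 = 5251.6 kW

5251.6 kW


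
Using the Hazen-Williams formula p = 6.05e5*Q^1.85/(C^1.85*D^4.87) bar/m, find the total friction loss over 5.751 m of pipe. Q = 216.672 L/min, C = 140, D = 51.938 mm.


Q^1.85 = 20952
C^1.85 = 9339.8
D^4.87 = 2.2616e+08
p/m = 0.0060012 bar/m
p_total = 0.0060012 * 5.751 = 0.034513 bar

0.034513 bar


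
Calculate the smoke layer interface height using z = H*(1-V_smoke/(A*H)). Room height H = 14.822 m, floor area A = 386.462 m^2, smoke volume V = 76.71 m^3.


V/(A*H) = 0.013392
1 - 0.013392 = 0.98661
z = 14.822 * 0.98661 = 14.624 m

14.624 m


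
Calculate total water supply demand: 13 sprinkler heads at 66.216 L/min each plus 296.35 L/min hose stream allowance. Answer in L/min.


Sprinkler demand = 13 * 66.216 = 860.808 L/min
Total = 860.808 + 296.35 = 1157.158 L/min

1157.158 L/min


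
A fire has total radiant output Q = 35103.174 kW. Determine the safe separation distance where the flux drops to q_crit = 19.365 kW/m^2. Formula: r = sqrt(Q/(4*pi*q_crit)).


4*pi*q_crit = 243.35
Q/(4*pi*q_crit) = 144.25
r = sqrt(144.25) = 12.010 m

12.010 m


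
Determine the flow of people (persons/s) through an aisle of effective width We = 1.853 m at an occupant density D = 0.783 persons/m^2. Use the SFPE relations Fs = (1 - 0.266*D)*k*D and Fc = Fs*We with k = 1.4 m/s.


1 - 0.266*D = 1 - 0.266*0.783 = 0.79172
Fs = 0.79172 * 1.4 * 0.783 = 0.86789 persons/(s*m)
Fc = 0.86789 * 1.853 = 1.6082 persons/s

1.6082 persons/s


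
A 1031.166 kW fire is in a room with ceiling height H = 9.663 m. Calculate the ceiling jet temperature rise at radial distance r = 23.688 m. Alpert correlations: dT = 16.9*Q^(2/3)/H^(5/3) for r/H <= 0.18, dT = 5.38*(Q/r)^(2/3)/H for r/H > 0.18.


r/H = 23.688 / 9.663 = 2.4514
r/H > 0.18, so dT = 5.38*(Q/r)^(2/3)/H
Q/r = 43.531
(Q/r)^(2/3) = 12.375
dT = 5.38 * 12.375 / 9.663 = 6.8898 K

6.8898 K


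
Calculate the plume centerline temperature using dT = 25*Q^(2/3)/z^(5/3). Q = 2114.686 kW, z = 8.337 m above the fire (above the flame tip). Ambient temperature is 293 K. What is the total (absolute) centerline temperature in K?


Q^(2/3) = 164.75
z^(5/3) = 34.278
dT = 25 * 164.75 / 34.278 = 120.16 K
T = 293 + 120.16 = 413.16 K

413.16 K


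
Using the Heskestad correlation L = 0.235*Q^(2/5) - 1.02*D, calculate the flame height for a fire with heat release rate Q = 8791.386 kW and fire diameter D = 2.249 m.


Q^(2/5) = 37.811
0.235 * Q^(2/5) = 8.8857
1.02 * D = 2.2940
L = 6.5917 m

6.5917 m


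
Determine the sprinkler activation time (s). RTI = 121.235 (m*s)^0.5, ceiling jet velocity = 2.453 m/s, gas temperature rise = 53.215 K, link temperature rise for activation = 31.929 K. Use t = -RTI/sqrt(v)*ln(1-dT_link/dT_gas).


dT_link/dT_gas = 0.6
ln(1 - 0.6) = -0.91629
t = -121.235 / sqrt(2.453) * -0.91629 = 70.927 s

70.927 s


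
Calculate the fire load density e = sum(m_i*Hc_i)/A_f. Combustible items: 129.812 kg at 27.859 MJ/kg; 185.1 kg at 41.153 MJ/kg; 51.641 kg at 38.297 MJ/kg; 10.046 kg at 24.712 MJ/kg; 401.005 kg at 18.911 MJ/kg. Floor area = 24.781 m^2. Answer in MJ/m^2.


Total energy = 129.812*27.859 + 185.1*41.153 + 51.641*38.297 + 10.046*24.712 + 401.005*18.911
= 3616.433 + 7617.420 + 1977.695 + 248.2568 + 7583.406
= 21043.21 MJ
e = 21043.21 / 24.781 = 849.17 MJ/m^2

849.17 MJ/m^2


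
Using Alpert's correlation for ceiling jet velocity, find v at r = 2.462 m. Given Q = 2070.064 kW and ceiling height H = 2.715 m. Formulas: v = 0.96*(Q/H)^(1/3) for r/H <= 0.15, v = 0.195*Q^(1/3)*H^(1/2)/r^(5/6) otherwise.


r/H = 2.462 / 2.715 = 0.90681
r/H > 0.15, so v = 0.195*Q^(1/3)*H^(1/2)/r^(5/6)
Q^(1/3) = 12.745
H^(1/2) = 1.6477
r^(5/6) = 2.1187
v = 0.195 * 12.745 * 1.6477 / 2.1187 = 1.9327 m/s

1.9327 m/s


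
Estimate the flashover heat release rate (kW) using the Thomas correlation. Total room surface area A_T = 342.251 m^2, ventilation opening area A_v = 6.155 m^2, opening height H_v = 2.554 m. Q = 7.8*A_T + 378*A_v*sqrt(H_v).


7.8*A_T = 2669.6
sqrt(H_v) = 1.5981
378*A_v*sqrt(H_v) = 3718.2
Q = 2669.6 + 3718.2 = 6387.7 kW

6387.7 kW


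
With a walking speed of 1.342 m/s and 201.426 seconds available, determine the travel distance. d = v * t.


d = 1.342 * 201.426 = 270.31 m

270.31 m


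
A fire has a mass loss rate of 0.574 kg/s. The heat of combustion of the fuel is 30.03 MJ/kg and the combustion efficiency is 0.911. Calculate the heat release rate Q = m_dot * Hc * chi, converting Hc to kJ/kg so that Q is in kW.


Hc = 30.03 MJ/kg = 30.03 * 1000 kJ/kg = 30030 kJ/kg
Q = 0.574 kg/s * 30030 kJ/kg * 0.911 = 15703 kW

15703 kW


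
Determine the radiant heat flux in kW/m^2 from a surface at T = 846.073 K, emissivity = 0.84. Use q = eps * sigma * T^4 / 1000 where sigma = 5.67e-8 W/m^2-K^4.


T^4 = 5.1243e+11
q = 0.84 * 5.67e-8 * 5.1243e+11 / 1000 = 24.406 kW/m^2

24.406 kW/m^2


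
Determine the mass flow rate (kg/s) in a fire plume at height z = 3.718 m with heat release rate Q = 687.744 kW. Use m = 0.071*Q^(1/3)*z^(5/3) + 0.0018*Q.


Q^(1/3) = 8.8269
z^(5/3) = 8.9231
First term = 0.071 * 8.8269 * 8.9231 = 5.5922
Second term = 0.0018 * 687.744 = 1.2379
m = 6.8301 kg/s

6.8301 kg/s


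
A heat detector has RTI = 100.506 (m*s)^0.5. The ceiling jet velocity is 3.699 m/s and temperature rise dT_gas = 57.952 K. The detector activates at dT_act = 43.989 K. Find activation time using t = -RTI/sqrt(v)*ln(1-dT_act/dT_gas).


dT_act/dT_gas = 0.75906
ln(1 - 0.75906) = -1.4232
t = -100.506 / sqrt(3.699) * -1.4232 = 74.373 s

74.373 s


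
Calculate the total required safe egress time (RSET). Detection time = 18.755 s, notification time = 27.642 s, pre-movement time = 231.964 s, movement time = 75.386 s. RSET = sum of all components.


Total = 18.755 + 27.642 + 231.964 + 75.386 = 353.747 s

353.747 s


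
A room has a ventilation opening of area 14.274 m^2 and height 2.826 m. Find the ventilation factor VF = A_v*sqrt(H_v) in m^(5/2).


sqrt(H_v) = 1.6811
VF = 14.274 * 1.6811 = 23.996 m^(5/2)

23.996 m^(5/2)


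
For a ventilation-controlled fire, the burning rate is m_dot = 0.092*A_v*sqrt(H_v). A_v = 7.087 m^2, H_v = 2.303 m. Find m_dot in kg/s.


sqrt(H_v) = 1.5176
m_dot = 0.092 * 7.087 * 1.5176 = 0.98946 kg/s

0.98946 kg/s


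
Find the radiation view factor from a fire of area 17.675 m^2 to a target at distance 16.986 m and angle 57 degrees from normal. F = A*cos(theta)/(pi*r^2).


cos(57 deg) = 0.54464
pi*r^2 = 906.43
F = 17.675 * 0.54464 / 906.43 = 0.010620

0.010620


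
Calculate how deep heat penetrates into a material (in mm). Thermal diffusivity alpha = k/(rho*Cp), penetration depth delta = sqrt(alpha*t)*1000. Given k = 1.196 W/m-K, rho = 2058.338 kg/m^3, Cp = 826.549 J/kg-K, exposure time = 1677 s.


alpha = 1.196 / (2058.338 * 826.549) = 7.0298e-07 m^2/s
alpha * t = 0.0011789
delta = sqrt(0.0011789) * 1000 = 34.335 mm

34.335 mm


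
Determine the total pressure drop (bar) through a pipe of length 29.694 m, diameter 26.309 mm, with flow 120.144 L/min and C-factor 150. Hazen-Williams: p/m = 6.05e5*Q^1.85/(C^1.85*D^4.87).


Q^1.85 = 7038.0
C^1.85 = 10611
D^4.87 = 8239638
p/m = 0.048700 bar/m
p_total = 0.048700 * 29.694 = 1.4461 bar

1.4461 bar


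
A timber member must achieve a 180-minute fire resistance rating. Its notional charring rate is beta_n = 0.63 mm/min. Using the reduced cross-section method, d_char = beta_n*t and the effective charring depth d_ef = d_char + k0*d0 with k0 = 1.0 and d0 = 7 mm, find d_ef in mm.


d_char = 0.63 * 180 = 113.4 mm
d_ef = 113.4 + 1.0*7 = 120.4 mm

120.4 mm


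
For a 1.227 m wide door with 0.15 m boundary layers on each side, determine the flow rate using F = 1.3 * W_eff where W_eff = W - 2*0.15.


W_eff = 1.227 - 0.30 = 0.927 m
F = 1.3 * 0.927 = 1.2051 persons/s

1.2051 persons/s


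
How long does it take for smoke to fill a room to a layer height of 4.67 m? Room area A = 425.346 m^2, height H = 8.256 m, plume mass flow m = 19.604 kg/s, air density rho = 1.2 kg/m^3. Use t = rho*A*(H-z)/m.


H - z = 3.586 m
t = 1.2 * 425.346 * 3.586 / 19.604 = 93.366 s

93.366 s


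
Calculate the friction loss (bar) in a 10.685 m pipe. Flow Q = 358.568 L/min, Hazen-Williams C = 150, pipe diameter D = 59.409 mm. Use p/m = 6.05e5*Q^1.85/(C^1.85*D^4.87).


Q^1.85 = 53206
C^1.85 = 10611
D^4.87 = 4.3517e+08
p/m = 0.0069708 bar/m
p_total = 0.0069708 * 10.685 = 0.074483 bar

0.074483 bar


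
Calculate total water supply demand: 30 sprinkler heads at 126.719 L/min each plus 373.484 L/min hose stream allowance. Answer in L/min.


Sprinkler demand = 30 * 126.719 = 3801.57 L/min
Total = 3801.57 + 373.484 = 4175.054 L/min

4175.054 L/min


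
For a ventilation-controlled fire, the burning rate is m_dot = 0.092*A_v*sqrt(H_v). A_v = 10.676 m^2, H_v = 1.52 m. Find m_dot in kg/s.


sqrt(H_v) = 1.2329
m_dot = 0.092 * 10.676 * 1.2329 = 1.2109 kg/s

1.2109 kg/s


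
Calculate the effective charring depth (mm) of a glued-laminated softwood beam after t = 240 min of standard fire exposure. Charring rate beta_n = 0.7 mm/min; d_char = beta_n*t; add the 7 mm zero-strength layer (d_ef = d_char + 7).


d_char = 0.7 * 240 = 168 mm
d_ef = 168 + 1.0*7 = 175 mm

175 mm


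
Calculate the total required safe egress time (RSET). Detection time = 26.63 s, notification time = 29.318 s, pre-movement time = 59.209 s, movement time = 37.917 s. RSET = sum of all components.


Total = 26.63 + 29.318 + 59.209 + 37.917 = 153.074 s

153.074 s


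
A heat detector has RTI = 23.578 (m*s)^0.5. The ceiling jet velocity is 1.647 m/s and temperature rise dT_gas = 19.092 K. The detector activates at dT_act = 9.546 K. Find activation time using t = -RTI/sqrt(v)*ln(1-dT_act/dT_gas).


dT_act/dT_gas = 0.5
ln(1 - 0.5) = -0.69315
t = -23.578 / sqrt(1.647) * -0.69315 = 12.735 s

12.735 s


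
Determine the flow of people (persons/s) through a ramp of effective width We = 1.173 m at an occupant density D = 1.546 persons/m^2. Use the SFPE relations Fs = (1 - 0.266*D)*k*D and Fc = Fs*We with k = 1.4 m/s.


1 - 0.266*D = 1 - 0.266*1.546 = 0.58876
Fs = 0.58876 * 1.4 * 1.546 = 1.2743 persons/(s*m)
Fc = 1.2743 * 1.173 = 1.4948 persons/s

1.4948 persons/s


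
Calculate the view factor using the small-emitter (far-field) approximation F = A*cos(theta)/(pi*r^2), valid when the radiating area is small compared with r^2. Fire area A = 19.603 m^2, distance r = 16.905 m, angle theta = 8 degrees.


cos(8 deg) = 0.99027
pi*r^2 = 897.80
F = 19.603 * 0.99027 / 897.80 = 0.021622

0.021622


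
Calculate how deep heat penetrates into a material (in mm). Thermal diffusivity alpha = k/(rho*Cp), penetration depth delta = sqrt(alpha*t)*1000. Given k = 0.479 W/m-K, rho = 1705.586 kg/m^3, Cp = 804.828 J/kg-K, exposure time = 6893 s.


alpha = 0.479 / (1705.586 * 804.828) = 3.4895e-07 m^2/s
alpha * t = 0.0024053
delta = sqrt(0.0024053) * 1000 = 49.044 mm

49.044 mm


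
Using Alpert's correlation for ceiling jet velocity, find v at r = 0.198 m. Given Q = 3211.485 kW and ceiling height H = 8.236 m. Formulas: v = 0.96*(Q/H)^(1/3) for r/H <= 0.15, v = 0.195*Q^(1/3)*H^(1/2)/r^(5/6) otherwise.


r/H = 0.198 / 8.236 = 0.024041
r/H <= 0.15, so v = 0.96*(Q/H)^(1/3)
Q/H = 389.93
(Q/H)^(1/3) = 7.3057
v = 0.96 * 7.3057 = 7.0135 m/s

7.0135 m/s


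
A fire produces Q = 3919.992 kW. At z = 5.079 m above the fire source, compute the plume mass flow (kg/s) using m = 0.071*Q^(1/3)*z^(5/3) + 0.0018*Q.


Q^(1/3) = 15.767
z^(5/3) = 15.007
First term = 0.071 * 15.767 * 15.007 = 16.800
Second term = 0.0018 * 3919.992 = 7.0560
m = 23.856 kg/s

23.856 kg/s


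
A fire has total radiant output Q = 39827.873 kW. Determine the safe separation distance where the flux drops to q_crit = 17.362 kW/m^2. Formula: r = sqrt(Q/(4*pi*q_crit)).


4*pi*q_crit = 218.18
Q/(4*pi*q_crit) = 182.55
r = sqrt(182.55) = 13.511 m

13.511 m


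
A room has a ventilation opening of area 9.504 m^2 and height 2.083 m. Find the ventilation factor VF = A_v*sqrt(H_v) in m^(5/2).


sqrt(H_v) = 1.4433
VF = 9.504 * 1.4433 = 13.717 m^(5/2)

13.717 m^(5/2)


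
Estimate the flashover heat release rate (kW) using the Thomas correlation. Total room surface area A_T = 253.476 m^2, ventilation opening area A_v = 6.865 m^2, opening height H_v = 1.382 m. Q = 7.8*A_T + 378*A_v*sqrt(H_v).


7.8*A_T = 1977.1
sqrt(H_v) = 1.1756
378*A_v*sqrt(H_v) = 3050.6
Q = 1977.1 + 3050.6 = 5027.7 kW

5027.7 kW


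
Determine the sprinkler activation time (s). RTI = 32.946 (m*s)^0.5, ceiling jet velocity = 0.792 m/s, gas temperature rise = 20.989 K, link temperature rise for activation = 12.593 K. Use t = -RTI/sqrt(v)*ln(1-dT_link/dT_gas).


dT_link/dT_gas = 0.59998
ln(1 - 0.59998) = -0.91624
t = -32.946 / sqrt(0.792) * -0.91624 = 33.920 s

33.920 s


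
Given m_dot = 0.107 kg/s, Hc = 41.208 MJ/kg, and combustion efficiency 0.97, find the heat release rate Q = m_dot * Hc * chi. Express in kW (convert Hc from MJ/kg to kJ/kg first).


Hc = 41.208 MJ/kg = 41.208 * 1000 kJ/kg = 41208 kJ/kg
Q = 0.107 kg/s * 41208 kJ/kg * 0.97 = 4277.0 kW

4277.0 kW


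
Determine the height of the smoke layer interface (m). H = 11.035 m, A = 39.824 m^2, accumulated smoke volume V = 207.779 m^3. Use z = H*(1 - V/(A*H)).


V/(A*H) = 0.47281
1 - 0.47281 = 0.52719
z = 11.035 * 0.52719 = 5.8176 m

5.8176 m


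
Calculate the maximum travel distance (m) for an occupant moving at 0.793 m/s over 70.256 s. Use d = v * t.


d = 0.793 * 70.256 = 55.713 m

55.713 m


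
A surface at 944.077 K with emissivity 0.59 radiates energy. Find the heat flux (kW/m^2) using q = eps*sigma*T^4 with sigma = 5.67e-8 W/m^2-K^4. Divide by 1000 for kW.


T^4 = 7.9438e+11
q = 0.59 * 5.67e-8 * 7.9438e+11 / 1000 = 26.574 kW/m^2

26.574 kW/m^2


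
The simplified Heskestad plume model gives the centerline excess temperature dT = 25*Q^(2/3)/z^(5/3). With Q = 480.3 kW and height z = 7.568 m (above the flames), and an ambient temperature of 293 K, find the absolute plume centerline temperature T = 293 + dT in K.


Q^(2/3) = 61.330
z^(5/3) = 29.172
dT = 25 * 61.330 / 29.172 = 52.559 K
T = 293 + 52.559 = 345.56 K

345.56 K


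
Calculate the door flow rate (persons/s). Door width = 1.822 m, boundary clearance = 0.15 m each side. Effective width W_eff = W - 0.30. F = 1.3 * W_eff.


W_eff = 1.822 - 0.30 = 1.522 m
F = 1.3 * 1.522 = 1.9786 persons/s

1.9786 persons/s


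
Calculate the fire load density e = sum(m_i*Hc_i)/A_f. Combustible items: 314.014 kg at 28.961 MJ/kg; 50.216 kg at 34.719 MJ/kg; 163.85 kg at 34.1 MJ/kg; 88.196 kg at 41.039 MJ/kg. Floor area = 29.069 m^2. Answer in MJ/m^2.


Total energy = 314.014*28.961 + 50.216*34.719 + 163.85*34.1 + 88.196*41.039
= 9094.159 + 1743.449 + 5587.285 + 3619.476
= 20044.37 MJ
e = 20044.37 / 29.069 = 689.54 MJ/m^2

689.54 MJ/m^2


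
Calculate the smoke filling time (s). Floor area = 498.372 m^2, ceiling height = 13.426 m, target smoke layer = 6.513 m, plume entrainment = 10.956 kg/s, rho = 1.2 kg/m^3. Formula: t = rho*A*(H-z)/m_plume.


H - z = 6.913 m
t = 1.2 * 498.372 * 6.913 / 10.956 = 377.35 s

377.35 s


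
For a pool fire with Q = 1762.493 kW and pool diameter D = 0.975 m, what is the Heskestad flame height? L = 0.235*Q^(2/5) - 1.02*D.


Q^(2/5) = 19.882
0.235 * Q^(2/5) = 4.6722
1.02 * D = 0.99450
L = 3.6777 m

3.6777 m


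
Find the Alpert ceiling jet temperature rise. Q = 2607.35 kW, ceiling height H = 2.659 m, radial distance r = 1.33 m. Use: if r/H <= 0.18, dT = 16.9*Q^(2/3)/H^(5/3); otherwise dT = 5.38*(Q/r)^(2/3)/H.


r/H = 1.33 / 2.659 = 0.50019
r/H > 0.18, so dT = 5.38*(Q/r)^(2/3)/H
Q/r = 1960.4
(Q/r)^(2/3) = 156.64
dT = 5.38 * 156.64 / 2.659 = 316.93 K

316.93 K


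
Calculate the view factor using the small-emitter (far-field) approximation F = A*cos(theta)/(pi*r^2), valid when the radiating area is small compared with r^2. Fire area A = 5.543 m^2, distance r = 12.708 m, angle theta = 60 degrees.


cos(60 deg) = 0.5
pi*r^2 = 507.35
F = 5.543 * 0.5 / 507.35 = 0.0054627

0.0054627


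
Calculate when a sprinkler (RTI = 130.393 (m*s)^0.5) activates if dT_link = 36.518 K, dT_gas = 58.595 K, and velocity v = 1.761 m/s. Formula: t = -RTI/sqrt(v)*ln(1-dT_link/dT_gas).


dT_link/dT_gas = 0.62323
ln(1 - 0.62323) = -0.97611
t = -130.393 / sqrt(1.761) * -0.97611 = 95.912 s

95.912 s


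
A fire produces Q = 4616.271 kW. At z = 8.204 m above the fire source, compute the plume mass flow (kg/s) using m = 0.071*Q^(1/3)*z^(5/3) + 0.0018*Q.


Q^(1/3) = 16.651
z^(5/3) = 33.372
First term = 0.071 * 16.651 * 33.372 = 39.452
Second term = 0.0018 * 4616.271 = 8.3093
m = 47.761 kg/s

47.761 kg/s


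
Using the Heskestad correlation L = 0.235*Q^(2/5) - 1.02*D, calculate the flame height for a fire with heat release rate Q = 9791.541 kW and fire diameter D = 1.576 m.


Q^(2/5) = 39.477
0.235 * Q^(2/5) = 9.2770
1.02 * D = 1.6075
L = 7.6695 m

7.6695 m


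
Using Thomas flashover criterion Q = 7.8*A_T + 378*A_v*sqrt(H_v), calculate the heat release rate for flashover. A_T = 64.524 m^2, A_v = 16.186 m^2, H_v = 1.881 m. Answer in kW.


7.8*A_T = 503.29
sqrt(H_v) = 1.3715
378*A_v*sqrt(H_v) = 8391.2
Q = 503.29 + 8391.2 = 8894.5 kW

8894.5 kW


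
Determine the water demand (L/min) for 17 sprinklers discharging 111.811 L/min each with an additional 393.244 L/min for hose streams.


Sprinkler demand = 17 * 111.811 = 1900.787 L/min
Total = 1900.787 + 393.244 = 2294.031 L/min

2294.031 L/min


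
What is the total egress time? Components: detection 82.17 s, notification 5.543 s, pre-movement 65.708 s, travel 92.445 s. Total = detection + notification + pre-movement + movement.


Total = 82.17 + 5.543 + 65.708 + 92.445 = 245.866 s

245.866 s


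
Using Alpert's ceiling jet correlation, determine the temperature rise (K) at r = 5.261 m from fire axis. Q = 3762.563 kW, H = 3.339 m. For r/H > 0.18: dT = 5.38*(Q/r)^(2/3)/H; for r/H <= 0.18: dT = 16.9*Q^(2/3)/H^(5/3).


r/H = 5.261 / 3.339 = 1.5756
r/H > 0.18, so dT = 5.38*(Q/r)^(2/3)/H
Q/r = 715.18
(Q/r)^(2/3) = 79.973
dT = 5.38 * 79.973 / 3.339 = 128.86 K

128.86 K


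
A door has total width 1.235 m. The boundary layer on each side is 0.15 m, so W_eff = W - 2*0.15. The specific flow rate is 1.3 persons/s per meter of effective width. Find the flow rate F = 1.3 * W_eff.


W_eff = 1.235 - 0.30 = 0.935 m
F = 1.3 * 0.935 = 1.2155 persons/s

1.2155 persons/s


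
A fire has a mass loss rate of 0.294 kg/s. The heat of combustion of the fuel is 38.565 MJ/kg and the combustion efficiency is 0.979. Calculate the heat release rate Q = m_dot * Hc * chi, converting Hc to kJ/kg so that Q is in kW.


Hc = 38.565 MJ/kg = 38.565 * 1000 kJ/kg = 38565 kJ/kg
Q = 0.294 kg/s * 38565 kJ/kg * 0.979 = 11100 kW

11100 kW


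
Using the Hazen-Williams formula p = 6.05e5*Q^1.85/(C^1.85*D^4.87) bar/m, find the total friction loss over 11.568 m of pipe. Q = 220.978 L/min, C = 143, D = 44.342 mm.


Q^1.85 = 21729
C^1.85 = 9713.4
D^4.87 = 1.0471e+08
p/m = 0.012925 bar/m
p_total = 0.012925 * 11.568 = 0.14952 bar

0.14952 bar


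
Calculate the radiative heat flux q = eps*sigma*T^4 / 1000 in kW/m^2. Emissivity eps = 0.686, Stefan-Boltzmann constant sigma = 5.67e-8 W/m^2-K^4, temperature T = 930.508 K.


T^4 = 7.4969e+11
q = 0.686 * 5.67e-8 * 7.4969e+11 / 1000 = 29.160 kW/m^2

29.160 kW/m^2


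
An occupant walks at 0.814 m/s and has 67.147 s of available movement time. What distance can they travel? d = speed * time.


d = 0.814 * 67.147 = 54.658 m

54.658 m


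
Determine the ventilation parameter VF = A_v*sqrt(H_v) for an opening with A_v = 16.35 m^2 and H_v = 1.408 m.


sqrt(H_v) = 1.1866
VF = 16.35 * 1.1866 = 19.401 m^(5/2)

19.401 m^(5/2)


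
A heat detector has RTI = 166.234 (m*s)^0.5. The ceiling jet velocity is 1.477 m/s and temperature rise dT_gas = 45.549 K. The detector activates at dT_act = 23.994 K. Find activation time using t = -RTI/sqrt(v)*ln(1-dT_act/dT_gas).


dT_act/dT_gas = 0.52677
ln(1 - 0.52677) = -0.74818
t = -166.234 / sqrt(1.477) * -0.74818 = 102.34 s

102.34 s


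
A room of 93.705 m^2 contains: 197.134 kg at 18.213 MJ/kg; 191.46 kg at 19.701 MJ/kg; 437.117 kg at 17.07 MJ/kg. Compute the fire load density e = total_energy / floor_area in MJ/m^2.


Total energy = 197.134*18.213 + 191.46*19.701 + 437.117*17.07
= 3590.402 + 3771.953 + 7461.587
= 14823.94 MJ
e = 14823.94 / 93.705 = 158.20 MJ/m^2

158.20 MJ/m^2


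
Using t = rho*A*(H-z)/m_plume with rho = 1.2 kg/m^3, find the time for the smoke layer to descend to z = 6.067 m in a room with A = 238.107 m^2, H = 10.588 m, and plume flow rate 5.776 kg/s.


H - z = 4.521 m
t = 1.2 * 238.107 * 4.521 / 5.776 = 223.65 s

223.65 s


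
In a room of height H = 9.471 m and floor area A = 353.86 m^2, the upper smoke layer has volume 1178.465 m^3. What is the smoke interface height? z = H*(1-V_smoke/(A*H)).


V/(A*H) = 0.35163
1 - 0.35163 = 0.64837
z = 9.471 * 0.64837 = 6.1407 m

6.1407 m


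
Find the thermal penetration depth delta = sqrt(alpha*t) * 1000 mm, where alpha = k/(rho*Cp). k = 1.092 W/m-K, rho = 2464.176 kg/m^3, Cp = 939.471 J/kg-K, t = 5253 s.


alpha = 1.092 / (2464.176 * 939.471) = 4.7170e-07 m^2/s
alpha * t = 0.0024778
delta = sqrt(0.0024778) * 1000 = 49.778 mm

49.778 mm


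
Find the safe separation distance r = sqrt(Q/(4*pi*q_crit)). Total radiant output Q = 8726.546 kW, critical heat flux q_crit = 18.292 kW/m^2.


4*pi*q_crit = 229.86
Q/(4*pi*q_crit) = 37.964
r = sqrt(37.964) = 6.1615 m

6.1615 m


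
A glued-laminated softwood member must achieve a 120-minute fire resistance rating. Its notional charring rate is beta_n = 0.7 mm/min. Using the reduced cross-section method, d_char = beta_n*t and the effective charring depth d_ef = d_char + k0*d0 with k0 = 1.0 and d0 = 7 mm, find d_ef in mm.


d_char = 0.7 * 120 = 84 mm
d_ef = 84 + 1.0*7 = 91 mm

91 mm


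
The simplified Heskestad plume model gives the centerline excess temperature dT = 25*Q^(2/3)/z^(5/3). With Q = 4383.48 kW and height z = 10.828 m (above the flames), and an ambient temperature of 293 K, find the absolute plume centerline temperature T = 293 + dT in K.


Q^(2/3) = 267.84
z^(5/3) = 52.996
dT = 25 * 267.84 / 52.996 = 126.35 K
T = 293 + 126.35 = 419.35 K

419.35 K


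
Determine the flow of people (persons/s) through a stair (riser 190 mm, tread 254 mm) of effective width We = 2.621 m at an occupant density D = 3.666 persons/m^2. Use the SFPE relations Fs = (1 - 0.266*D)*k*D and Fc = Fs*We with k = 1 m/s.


1 - 0.266*D = 1 - 0.266*3.666 = 0.024844
Fs = 0.024844 * 1 * 3.666 = 0.091078 persons/(s*m)
Fc = 0.091078 * 2.621 = 0.23872 persons/s

0.23872 persons/s


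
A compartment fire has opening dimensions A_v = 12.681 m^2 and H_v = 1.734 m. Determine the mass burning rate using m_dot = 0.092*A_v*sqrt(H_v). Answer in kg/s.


sqrt(H_v) = 1.3168
m_dot = 0.092 * 12.681 * 1.3168 = 1.5363 kg/s

1.5363 kg/s


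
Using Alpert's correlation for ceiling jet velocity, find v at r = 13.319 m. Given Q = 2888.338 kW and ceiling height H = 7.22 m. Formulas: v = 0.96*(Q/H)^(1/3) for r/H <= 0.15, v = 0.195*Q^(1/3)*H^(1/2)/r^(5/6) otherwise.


r/H = 13.319 / 7.22 = 1.8447
r/H > 0.15, so v = 0.195*Q^(1/3)*H^(1/2)/r^(5/6)
Q^(1/3) = 14.241
H^(1/2) = 2.6870
r^(5/6) = 8.6509
v = 0.195 * 14.241 * 2.6870 / 8.6509 = 0.86257 m/s

0.86257 m/s


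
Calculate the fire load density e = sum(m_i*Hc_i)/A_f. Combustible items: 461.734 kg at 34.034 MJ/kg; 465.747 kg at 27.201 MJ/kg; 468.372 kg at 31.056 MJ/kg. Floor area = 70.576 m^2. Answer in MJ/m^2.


Total energy = 461.734*34.034 + 465.747*27.201 + 468.372*31.056
= 15714.65 + 12668.78 + 14545.76
= 42929.20 MJ
e = 42929.20 / 70.576 = 608.27 MJ/m^2

608.27 MJ/m^2


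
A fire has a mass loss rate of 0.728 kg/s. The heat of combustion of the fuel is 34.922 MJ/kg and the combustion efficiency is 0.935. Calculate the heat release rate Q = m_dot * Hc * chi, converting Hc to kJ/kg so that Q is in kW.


Hc = 34.922 MJ/kg = 34.922 * 1000 kJ/kg = 34922 kJ/kg
Q = 0.728 kg/s * 34922 kJ/kg * 0.935 = 23771 kW

23771 kW


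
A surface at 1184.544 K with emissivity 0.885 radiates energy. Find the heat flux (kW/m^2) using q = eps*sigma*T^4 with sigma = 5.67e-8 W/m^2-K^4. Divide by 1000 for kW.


T^4 = 1.9688e+12
q = 0.885 * 5.67e-8 * 1.9688e+12 / 1000 = 98.794 kW/m^2

98.794 kW/m^2


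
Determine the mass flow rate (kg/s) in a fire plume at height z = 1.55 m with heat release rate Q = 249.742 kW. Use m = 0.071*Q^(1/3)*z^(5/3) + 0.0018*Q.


Q^(1/3) = 6.2974
z^(5/3) = 2.0760
First term = 0.071 * 6.2974 * 2.0760 = 0.92820
Second term = 0.0018 * 249.742 = 0.44954
m = 1.3777 kg/s

1.3777 kg/s


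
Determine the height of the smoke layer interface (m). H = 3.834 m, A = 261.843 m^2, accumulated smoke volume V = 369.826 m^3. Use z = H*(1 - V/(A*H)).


V/(A*H) = 0.36839
1 - 0.36839 = 0.63161
z = 3.834 * 0.63161 = 2.4216 m

2.4216 m


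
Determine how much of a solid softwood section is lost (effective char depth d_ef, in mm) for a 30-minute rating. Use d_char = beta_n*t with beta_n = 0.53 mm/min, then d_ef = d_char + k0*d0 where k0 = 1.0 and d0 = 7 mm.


d_char = 0.53 * 30 = 15.9 mm
d_ef = 15.9 + 1.0*7 = 22.9 mm

22.9 mm


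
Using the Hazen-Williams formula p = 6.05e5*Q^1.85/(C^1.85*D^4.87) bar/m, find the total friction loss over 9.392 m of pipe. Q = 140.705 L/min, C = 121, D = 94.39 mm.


Q^1.85 = 9427.0
C^1.85 = 7131.0
D^4.87 = 4.1485e+09
p/m = 0.00019279 bar/m
p_total = 0.00019279 * 9.392 = 0.0018107 bar

0.0018107 bar


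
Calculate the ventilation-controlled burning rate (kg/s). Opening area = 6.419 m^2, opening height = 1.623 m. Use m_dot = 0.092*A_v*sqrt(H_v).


sqrt(H_v) = 1.2740
m_dot = 0.092 * 6.419 * 1.2740 = 0.75234 kg/s

0.75234 kg/s


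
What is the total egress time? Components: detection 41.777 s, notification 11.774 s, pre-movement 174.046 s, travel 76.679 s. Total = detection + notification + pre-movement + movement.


Total = 41.777 + 11.774 + 174.046 + 76.679 = 304.276 s

304.276 s


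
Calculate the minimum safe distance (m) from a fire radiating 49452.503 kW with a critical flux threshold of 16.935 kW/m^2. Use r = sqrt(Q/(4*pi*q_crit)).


4*pi*q_crit = 212.81
Q/(4*pi*q_crit) = 232.38
r = sqrt(232.38) = 15.244 m

15.244 m


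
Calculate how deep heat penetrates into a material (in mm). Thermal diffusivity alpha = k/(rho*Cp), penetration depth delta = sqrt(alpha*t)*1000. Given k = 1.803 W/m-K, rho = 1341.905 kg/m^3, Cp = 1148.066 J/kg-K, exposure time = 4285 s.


alpha = 1.803 / (1341.905 * 1148.066) = 1.1703e-06 m^2/s
alpha * t = 0.0050148
delta = sqrt(0.0050148) * 1000 = 70.816 mm

70.816 mm


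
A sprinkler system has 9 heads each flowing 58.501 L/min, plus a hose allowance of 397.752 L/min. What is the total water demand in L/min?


Sprinkler demand = 9 * 58.501 = 526.509 L/min
Total = 526.509 + 397.752 = 924.261 L/min

924.261 L/min


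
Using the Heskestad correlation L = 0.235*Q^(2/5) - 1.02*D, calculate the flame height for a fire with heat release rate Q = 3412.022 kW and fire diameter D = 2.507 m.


Q^(2/5) = 25.894
0.235 * Q^(2/5) = 6.0852
1.02 * D = 2.5571
L = 3.5280 m

3.5280 m


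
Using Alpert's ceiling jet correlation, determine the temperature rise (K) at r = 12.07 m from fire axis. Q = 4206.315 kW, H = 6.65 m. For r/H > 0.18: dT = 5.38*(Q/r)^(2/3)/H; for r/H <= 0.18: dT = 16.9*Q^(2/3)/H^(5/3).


r/H = 12.07 / 6.65 = 1.8150
r/H > 0.18, so dT = 5.38*(Q/r)^(2/3)/H
Q/r = 348.49
(Q/r)^(2/3) = 49.522
dT = 5.38 * 49.522 / 6.65 = 40.064 K

40.064 K


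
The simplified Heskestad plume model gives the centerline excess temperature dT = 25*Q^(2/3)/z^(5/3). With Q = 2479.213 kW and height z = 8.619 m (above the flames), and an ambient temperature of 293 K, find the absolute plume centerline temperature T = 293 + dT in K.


Q^(2/3) = 183.18
z^(5/3) = 36.232
dT = 25 * 183.18 / 36.232 = 126.39 K
T = 293 + 126.39 = 419.39 K

419.39 K


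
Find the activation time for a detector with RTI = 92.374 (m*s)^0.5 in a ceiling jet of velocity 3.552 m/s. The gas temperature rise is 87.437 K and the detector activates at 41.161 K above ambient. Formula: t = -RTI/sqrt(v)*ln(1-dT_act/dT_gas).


dT_act/dT_gas = 0.47075
ln(1 - 0.47075) = -0.63630
t = -92.374 / sqrt(3.552) * -0.63630 = 31.187 s

31.187 s


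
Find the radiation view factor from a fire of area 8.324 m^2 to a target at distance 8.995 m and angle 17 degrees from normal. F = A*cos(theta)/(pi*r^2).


cos(17 deg) = 0.95630
pi*r^2 = 254.19
F = 8.324 * 0.95630 / 254.19 = 0.031317

0.031317


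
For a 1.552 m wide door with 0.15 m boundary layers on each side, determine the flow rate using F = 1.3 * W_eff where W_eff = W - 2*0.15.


W_eff = 1.552 - 0.30 = 1.252 m
F = 1.3 * 1.252 = 1.6276 persons/s

1.6276 persons/s


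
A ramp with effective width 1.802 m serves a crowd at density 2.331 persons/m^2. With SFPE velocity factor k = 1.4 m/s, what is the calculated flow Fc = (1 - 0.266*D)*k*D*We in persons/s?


1 - 0.266*D = 1 - 0.266*2.331 = 0.37995
Fs = 0.37995 * 1.4 * 2.331 = 1.2399 persons/(s*m)
Fc = 1.2399 * 1.802 = 2.2344 persons/s

2.2344 persons/s


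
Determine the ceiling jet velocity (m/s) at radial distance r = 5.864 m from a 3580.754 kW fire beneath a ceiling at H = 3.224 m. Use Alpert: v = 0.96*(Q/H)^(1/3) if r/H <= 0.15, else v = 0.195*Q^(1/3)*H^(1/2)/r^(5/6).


r/H = 5.864 / 3.224 = 1.8189
r/H > 0.15, so v = 0.195*Q^(1/3)*H^(1/2)/r^(5/6)
Q^(1/3) = 15.299
H^(1/2) = 1.7956
r^(5/6) = 4.3668
v = 0.195 * 15.299 * 1.7956 / 4.3668 = 1.2267 m/s

1.2267 m/s


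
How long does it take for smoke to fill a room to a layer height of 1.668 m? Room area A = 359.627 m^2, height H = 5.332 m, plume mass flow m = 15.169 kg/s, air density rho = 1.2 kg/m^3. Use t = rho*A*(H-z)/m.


H - z = 3.664 m
t = 1.2 * 359.627 * 3.664 / 15.169 = 104.24 s

104.24 s


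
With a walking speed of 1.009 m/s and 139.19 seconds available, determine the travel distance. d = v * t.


d = 1.009 * 139.19 = 140.44 m

140.44 m


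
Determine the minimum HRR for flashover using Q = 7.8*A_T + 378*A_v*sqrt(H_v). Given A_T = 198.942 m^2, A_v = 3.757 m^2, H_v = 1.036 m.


7.8*A_T = 1551.7
sqrt(H_v) = 1.0178
378*A_v*sqrt(H_v) = 1445.5
Q = 1551.7 + 1445.5 = 2997.2 kW

2997.2 kW


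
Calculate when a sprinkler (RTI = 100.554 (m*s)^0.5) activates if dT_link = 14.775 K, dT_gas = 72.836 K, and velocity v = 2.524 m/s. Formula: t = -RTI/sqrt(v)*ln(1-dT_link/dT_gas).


dT_link/dT_gas = 0.20285
ln(1 - 0.20285) = -0.22672
t = -100.554 / sqrt(2.524) * -0.22672 = 14.350 s

14.350 s


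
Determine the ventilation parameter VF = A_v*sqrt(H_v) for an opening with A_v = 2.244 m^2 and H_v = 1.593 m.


sqrt(H_v) = 1.2621
VF = 2.244 * 1.2621 = 2.8322 m^(5/2)

2.8322 m^(5/2)


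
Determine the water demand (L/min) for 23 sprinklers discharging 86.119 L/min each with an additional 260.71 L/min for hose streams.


Sprinkler demand = 23 * 86.119 = 1980.737 L/min
Total = 1980.737 + 260.71 = 2241.447 L/min

2241.447 L/min


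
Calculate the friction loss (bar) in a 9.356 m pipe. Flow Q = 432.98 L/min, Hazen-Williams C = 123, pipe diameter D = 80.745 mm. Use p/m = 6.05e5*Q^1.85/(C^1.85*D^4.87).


Q^1.85 = 75416
C^1.85 = 7350.6
D^4.87 = 1.9393e+09
p/m = 0.0032007 bar/m
p_total = 0.0032007 * 9.356 = 0.029946 bar

0.029946 bar


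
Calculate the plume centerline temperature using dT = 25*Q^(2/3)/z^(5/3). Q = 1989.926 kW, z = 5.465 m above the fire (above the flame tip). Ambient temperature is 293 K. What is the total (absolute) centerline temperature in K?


Q^(2/3) = 158.21
z^(5/3) = 16.956
dT = 25 * 158.21 / 16.956 = 233.26 K
T = 293 + 233.26 = 526.26 K

526.26 K


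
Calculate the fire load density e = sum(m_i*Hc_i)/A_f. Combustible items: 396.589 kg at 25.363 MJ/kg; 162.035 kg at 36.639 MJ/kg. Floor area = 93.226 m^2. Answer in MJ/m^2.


Total energy = 396.589*25.363 + 162.035*36.639
= 10058.69 + 5936.800
= 15995.49 MJ
e = 15995.49 / 93.226 = 171.58 MJ/m^2

171.58 MJ/m^2


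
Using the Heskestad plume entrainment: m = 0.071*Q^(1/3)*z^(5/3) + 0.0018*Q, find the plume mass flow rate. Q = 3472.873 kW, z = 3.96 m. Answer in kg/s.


Q^(1/3) = 15.144
z^(5/3) = 9.9119
First term = 0.071 * 15.144 * 9.9119 = 10.657
Second term = 0.0018 * 3472.873 = 6.2512
m = 16.908 kg/s

16.908 kg/s


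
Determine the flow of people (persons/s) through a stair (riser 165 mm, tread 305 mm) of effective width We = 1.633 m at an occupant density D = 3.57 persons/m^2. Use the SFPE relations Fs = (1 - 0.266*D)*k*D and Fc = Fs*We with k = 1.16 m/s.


1 - 0.266*D = 1 - 0.266*3.57 = 0.050380
Fs = 0.050380 * 1.16 * 3.57 = 0.20863 persons/(s*m)
Fc = 0.20863 * 1.633 = 0.34070 persons/s

0.34070 persons/s


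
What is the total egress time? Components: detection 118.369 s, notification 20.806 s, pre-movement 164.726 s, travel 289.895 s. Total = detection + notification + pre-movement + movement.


Total = 118.369 + 20.806 + 164.726 + 289.895 = 593.796 s

593.796 s


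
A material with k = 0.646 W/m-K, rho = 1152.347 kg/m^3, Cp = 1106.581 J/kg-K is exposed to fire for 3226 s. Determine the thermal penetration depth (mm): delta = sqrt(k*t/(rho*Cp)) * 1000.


alpha = 0.646 / (1152.347 * 1106.581) = 5.0660e-07 m^2/s
alpha * t = 0.0016343
delta = sqrt(0.0016343) * 1000 = 40.426 mm

40.426 mm


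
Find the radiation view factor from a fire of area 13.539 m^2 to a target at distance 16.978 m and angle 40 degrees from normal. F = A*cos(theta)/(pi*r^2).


cos(40 deg) = 0.76604
pi*r^2 = 905.57
F = 13.539 * 0.76604 / 905.57 = 0.011453

0.011453


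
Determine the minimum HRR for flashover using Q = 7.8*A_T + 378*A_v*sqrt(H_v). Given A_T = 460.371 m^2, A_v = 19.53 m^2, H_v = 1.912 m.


7.8*A_T = 3590.9
sqrt(H_v) = 1.3828
378*A_v*sqrt(H_v) = 10208
Q = 3590.9 + 10208 = 13799 kW

13799 kW


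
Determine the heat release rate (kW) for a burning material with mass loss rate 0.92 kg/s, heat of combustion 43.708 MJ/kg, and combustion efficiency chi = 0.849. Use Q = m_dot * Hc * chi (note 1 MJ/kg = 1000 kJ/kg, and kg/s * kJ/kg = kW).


Hc = 43.708 MJ/kg = 43.708 * 1000 kJ/kg = 43708 kJ/kg
Q = 0.92 kg/s * 43708 kJ/kg * 0.849 = 34139 kW

34139 kW


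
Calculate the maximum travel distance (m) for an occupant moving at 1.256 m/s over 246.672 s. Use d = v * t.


d = 1.256 * 246.672 = 309.82 m

309.82 m


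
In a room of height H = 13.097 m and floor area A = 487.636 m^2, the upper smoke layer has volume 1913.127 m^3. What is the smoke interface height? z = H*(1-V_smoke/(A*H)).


V/(A*H) = 0.29955
1 - 0.29955 = 0.70045
z = 13.097 * 0.70045 = 9.1737 m

9.1737 m


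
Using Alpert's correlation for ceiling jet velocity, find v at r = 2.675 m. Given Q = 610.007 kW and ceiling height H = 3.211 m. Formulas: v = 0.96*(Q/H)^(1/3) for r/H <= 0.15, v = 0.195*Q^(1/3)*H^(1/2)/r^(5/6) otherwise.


r/H = 2.675 / 3.211 = 0.83307
r/H > 0.15, so v = 0.195*Q^(1/3)*H^(1/2)/r^(5/6)
Q^(1/3) = 8.4810
H^(1/2) = 1.7919
r^(5/6) = 2.2704
v = 0.195 * 8.4810 * 1.7919 / 2.2704 = 1.3053 m/s

1.3053 m/s


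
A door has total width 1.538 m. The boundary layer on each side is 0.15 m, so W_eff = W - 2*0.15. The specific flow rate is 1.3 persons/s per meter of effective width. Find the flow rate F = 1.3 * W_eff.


W_eff = 1.538 - 0.30 = 1.238 m
F = 1.3 * 1.238 = 1.6094 persons/s

1.6094 persons/s


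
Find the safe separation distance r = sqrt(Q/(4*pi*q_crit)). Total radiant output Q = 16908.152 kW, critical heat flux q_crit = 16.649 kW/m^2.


4*pi*q_crit = 209.22
Q/(4*pi*q_crit) = 80.816
r = sqrt(80.816) = 8.9898 m

8.9898 m


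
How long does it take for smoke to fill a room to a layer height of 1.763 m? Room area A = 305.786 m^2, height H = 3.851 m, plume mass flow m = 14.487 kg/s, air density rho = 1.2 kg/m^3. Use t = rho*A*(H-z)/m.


H - z = 2.088 m
t = 1.2 * 305.786 * 2.088 / 14.487 = 52.887 s

52.887 s
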